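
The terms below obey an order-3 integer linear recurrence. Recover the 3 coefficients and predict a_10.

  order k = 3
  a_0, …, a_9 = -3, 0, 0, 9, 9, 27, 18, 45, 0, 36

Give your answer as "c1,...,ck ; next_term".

1,2,-3 ; -99

  a_3 = 1·0 + 2·0 + -3·-3 = 9
  a_4 = 1·9 + 2·0 + -3·0 = 9
  a_5 = 1·9 + 2·9 + -3·0 = 27
  a_6 = 1·27 + 2·9 + -3·9 = 18
  a_7 = 1·18 + 2·27 + -3·9 = 45
  a_8 = 1·45 + 2·18 + -3·27 = 0
  a_9 = 1·0 + 2·45 + -3·18 = 36
  a_10 = 1·36 + 2·0 + -3·45 = -99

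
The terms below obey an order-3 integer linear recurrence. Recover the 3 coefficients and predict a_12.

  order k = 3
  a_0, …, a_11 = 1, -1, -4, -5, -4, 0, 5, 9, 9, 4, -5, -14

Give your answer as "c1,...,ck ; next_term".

  a_3 = 1·-4 + 0·-1 + -1·1 = -5
  a_4 = 1·-5 + 0·-4 + -1·-1 = -4
  a_5 = 1·-4 + 0·-5 + -1·-4 = 0
  a_6 = 1·0 + 0·-4 + -1·-5 = 5
  a_7 = 1·5 + 0·0 + -1·-4 = 9
  a_8 = 1·9 + 0·5 + -1·0 = 9
  a_9 = 1·9 + 0·9 + -1·5 = 4
  a_10 = 1·4 + 0·9 + -1·9 = -5
  a_11 = 1·-5 + 0·4 + -1·9 = -14
  a_12 = 1·-14 + 0·-5 + -1·4 = -18

1,0,-1 ; -18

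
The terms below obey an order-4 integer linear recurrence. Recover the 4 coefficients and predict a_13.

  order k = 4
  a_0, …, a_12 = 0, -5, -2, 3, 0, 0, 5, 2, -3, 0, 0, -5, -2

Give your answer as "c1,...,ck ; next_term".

  a_4 = 1·3 + -1·-2 + 1·-5 + -1·0 = 0
  a_5 = 1·0 + -1·3 + 1·-2 + -1·-5 = 0
  a_6 = 1·0 + -1·0 + 1·3 + -1·-2 = 5
  a_7 = 1·5 + -1·0 + 1·0 + -1·3 = 2
  a_8 = 1·2 + -1·5 + 1·0 + -1·0 = -3
  a_9 = 1·-3 + -1·2 + 1·5 + -1·0 = 0
  a_10 = 1·0 + -1·-3 + 1·2 + -1·5 = 0
  a_11 = 1·0 + -1·0 + 1·-3 + -1·2 = -5
  a_12 = 1·-5 + -1·0 + 1·0 + -1·-3 = -2
  a_13 = 1·-2 + -1·-5 + 1·0 + -1·0 = 3

1,-1,1,-1 ; 3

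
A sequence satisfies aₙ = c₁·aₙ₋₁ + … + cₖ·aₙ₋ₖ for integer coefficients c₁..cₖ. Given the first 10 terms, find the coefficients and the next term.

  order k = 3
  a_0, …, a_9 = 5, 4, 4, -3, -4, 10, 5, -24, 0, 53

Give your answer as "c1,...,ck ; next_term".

0,-2,1 ; -24

  a_3 = 0·4 + -2·4 + 1·5 = -3
  a_4 = 0·-3 + -2·4 + 1·4 = -4
  a_5 = 0·-4 + -2·-3 + 1·4 = 10
  a_6 = 0·10 + -2·-4 + 1·-3 = 5
  a_7 = 0·5 + -2·10 + 1·-4 = -24
  a_8 = 0·-24 + -2·5 + 1·10 = 0
  a_9 = 0·0 + -2·-24 + 1·5 = 53
  a_10 = 0·53 + -2·0 + 1·-24 = -24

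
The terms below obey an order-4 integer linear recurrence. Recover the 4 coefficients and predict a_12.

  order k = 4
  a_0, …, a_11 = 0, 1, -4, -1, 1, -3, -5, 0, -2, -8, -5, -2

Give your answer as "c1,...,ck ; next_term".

0,0,1,1 ; -10

  a_4 = 0·-1 + 0·-4 + 1·1 + 1·0 = 1
  a_5 = 0·1 + 0·-1 + 1·-4 + 1·1 = -3
  a_6 = 0·-3 + 0·1 + 1·-1 + 1·-4 = -5
  a_7 = 0·-5 + 0·-3 + 1·1 + 1·-1 = 0
  a_8 = 0·0 + 0·-5 + 1·-3 + 1·1 = -2
  a_9 = 0·-2 + 0·0 + 1·-5 + 1·-3 = -8
  a_10 = 0·-8 + 0·-2 + 1·0 + 1·-5 = -5
  a_11 = 0·-5 + 0·-8 + 1·-2 + 1·0 = -2
  a_12 = 0·-2 + 0·-5 + 1·-8 + 1·-2 = -10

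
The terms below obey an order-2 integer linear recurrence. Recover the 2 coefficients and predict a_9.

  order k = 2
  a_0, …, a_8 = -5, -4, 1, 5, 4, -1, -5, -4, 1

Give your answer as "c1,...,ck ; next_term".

  a_2 = 1·-4 + -1·-5 = 1
  a_3 = 1·1 + -1·-4 = 5
  a_4 = 1·5 + -1·1 = 4
  a_5 = 1·4 + -1·5 = -1
  a_6 = 1·-1 + -1·4 = -5
  a_7 = 1·-5 + -1·-1 = -4
  a_8 = 1·-4 + -1·-5 = 1
  a_9 = 1·1 + -1·-4 = 5

1,-1 ; 5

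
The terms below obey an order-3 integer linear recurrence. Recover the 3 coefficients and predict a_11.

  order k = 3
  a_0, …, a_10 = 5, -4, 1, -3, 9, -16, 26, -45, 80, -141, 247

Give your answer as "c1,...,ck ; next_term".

-2,-1,-1 ; -433

  a_3 = -2·1 + -1·-4 + -1·5 = -3
  a_4 = -2·-3 + -1·1 + -1·-4 = 9
  a_5 = -2·9 + -1·-3 + -1·1 = -16
  a_6 = -2·-16 + -1·9 + -1·-3 = 26
  a_7 = -2·26 + -1·-16 + -1·9 = -45
  a_8 = -2·-45 + -1·26 + -1·-16 = 80
  a_9 = -2·80 + -1·-45 + -1·26 = -141
  a_10 = -2·-141 + -1·80 + -1·-45 = 247
  a_11 = -2·247 + -1·-141 + -1·80 = -433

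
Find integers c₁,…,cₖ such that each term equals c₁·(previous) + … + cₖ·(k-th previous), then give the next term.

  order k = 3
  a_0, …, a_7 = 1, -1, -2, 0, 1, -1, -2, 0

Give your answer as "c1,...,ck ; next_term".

  a_3 = 1·-2 + -1·-1 + 1·1 = 0
  a_4 = 1·0 + -1·-2 + 1·-1 = 1
  a_5 = 1·1 + -1·0 + 1·-2 = -1
  a_6 = 1·-1 + -1·1 + 1·0 = -2
  a_7 = 1·-2 + -1·-1 + 1·1 = 0
  a_8 = 1·0 + -1·-2 + 1·-1 = 1

1,-1,1 ; 1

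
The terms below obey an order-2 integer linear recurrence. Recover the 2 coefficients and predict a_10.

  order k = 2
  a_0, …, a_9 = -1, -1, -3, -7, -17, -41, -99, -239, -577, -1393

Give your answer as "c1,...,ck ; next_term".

  a_2 = 2·-1 + 1·-1 = -3
  a_3 = 2·-3 + 1·-1 = -7
  a_4 = 2·-7 + 1·-3 = -17
  a_5 = 2·-17 + 1·-7 = -41
  a_6 = 2·-41 + 1·-17 = -99
  a_7 = 2·-99 + 1·-41 = -239
  a_8 = 2·-239 + 1·-99 = -577
  a_9 = 2·-577 + 1·-239 = -1393
  a_10 = 2·-1393 + 1·-577 = -3363

2,1 ; -3363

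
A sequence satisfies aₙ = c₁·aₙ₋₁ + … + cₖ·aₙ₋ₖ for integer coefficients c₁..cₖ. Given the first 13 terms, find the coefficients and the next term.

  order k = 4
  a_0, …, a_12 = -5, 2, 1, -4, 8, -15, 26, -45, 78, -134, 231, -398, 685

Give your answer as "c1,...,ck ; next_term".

-1,1,-1,-1 ; -1180

  a_4 = -1·-4 + 1·1 + -1·2 + -1·-5 = 8
  a_5 = -1·8 + 1·-4 + -1·1 + -1·2 = -15
  a_6 = -1·-15 + 1·8 + -1·-4 + -1·1 = 26
  a_7 = -1·26 + 1·-15 + -1·8 + -1·-4 = -45
  a_8 = -1·-45 + 1·26 + -1·-15 + -1·8 = 78
  a_9 = -1·78 + 1·-45 + -1·26 + -1·-15 = -134
  a_10 = -1·-134 + 1·78 + -1·-45 + -1·26 = 231
  a_11 = -1·231 + 1·-134 + -1·78 + -1·-45 = -398
  a_12 = -1·-398 + 1·231 + -1·-134 + -1·78 = 685
  a_13 = -1·685 + 1·-398 + -1·231 + -1·-134 = -1180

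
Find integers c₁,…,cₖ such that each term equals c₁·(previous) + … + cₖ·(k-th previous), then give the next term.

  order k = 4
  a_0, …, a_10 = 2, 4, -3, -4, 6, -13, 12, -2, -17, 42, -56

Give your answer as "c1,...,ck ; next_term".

-1,0,1,-1 ; 41

  a_4 = -1·-4 + 0·-3 + 1·4 + -1·2 = 6
  a_5 = -1·6 + 0·-4 + 1·-3 + -1·4 = -13
  a_6 = -1·-13 + 0·6 + 1·-4 + -1·-3 = 12
  a_7 = -1·12 + 0·-13 + 1·6 + -1·-4 = -2
  a_8 = -1·-2 + 0·12 + 1·-13 + -1·6 = -17
  a_9 = -1·-17 + 0·-2 + 1·12 + -1·-13 = 42
  a_10 = -1·42 + 0·-17 + 1·-2 + -1·12 = -56
  a_11 = -1·-56 + 0·42 + 1·-17 + -1·-2 = 41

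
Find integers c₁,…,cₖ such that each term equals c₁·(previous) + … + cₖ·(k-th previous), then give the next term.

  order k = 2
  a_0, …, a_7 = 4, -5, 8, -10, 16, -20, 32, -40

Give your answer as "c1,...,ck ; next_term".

0,2 ; 64

  a_2 = 0·-5 + 2·4 = 8
  a_3 = 0·8 + 2·-5 = -10
  a_4 = 0·-10 + 2·8 = 16
  a_5 = 0·16 + 2·-10 = -20
  a_6 = 0·-20 + 2·16 = 32
  a_7 = 0·32 + 2·-20 = -40
  a_8 = 0·-40 + 2·32 = 64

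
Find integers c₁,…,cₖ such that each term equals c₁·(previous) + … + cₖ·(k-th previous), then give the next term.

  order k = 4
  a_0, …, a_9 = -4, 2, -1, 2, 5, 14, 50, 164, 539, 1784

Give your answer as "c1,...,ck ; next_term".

2,3,4,1 ; 5891

  a_4 = 2·2 + 3·-1 + 4·2 + 1·-4 = 5
  a_5 = 2·5 + 3·2 + 4·-1 + 1·2 = 14
  a_6 = 2·14 + 3·5 + 4·2 + 1·-1 = 50
  a_7 = 2·50 + 3·14 + 4·5 + 1·2 = 164
  a_8 = 2·164 + 3·50 + 4·14 + 1·5 = 539
  a_9 = 2·539 + 3·164 + 4·50 + 1·14 = 1784
  a_10 = 2·1784 + 3·539 + 4·164 + 1·50 = 5891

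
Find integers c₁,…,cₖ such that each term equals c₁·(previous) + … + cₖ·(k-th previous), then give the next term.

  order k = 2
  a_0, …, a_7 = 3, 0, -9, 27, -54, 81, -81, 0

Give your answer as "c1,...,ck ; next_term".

  a_2 = -3·0 + -3·3 = -9
  a_3 = -3·-9 + -3·0 = 27
  a_4 = -3·27 + -3·-9 = -54
  a_5 = -3·-54 + -3·27 = 81
  a_6 = -3·81 + -3·-54 = -81
  a_7 = -3·-81 + -3·81 = 0
  a_8 = -3·0 + -3·-81 = 243

-3,-3 ; 243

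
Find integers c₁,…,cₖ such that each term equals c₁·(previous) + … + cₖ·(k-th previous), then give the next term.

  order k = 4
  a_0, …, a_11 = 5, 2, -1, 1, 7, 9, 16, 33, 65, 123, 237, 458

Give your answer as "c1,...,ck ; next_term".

  a_4 = 1·1 + 1·-1 + 1·2 + 1·5 = 7
  a_5 = 1·7 + 1·1 + 1·-1 + 1·2 = 9
  a_6 = 1·9 + 1·7 + 1·1 + 1·-1 = 16
  a_7 = 1·16 + 1·9 + 1·7 + 1·1 = 33
  a_8 = 1·33 + 1·16 + 1·9 + 1·7 = 65
  a_9 = 1·65 + 1·33 + 1·16 + 1·9 = 123
  a_10 = 1·123 + 1·65 + 1·33 + 1·16 = 237
  a_11 = 1·237 + 1·123 + 1·65 + 1·33 = 458
  a_12 = 1·458 + 1·237 + 1·123 + 1·65 = 883

1,1,1,1 ; 883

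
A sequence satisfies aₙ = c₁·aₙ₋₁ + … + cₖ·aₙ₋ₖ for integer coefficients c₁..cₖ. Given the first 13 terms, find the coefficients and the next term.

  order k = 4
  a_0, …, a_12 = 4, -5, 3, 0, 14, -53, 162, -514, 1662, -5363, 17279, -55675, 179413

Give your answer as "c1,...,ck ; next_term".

  a_4 = -3·0 + 0·3 + -2·-5 + 1·4 = 14
  a_5 = -3·14 + 0·0 + -2·3 + 1·-5 = -53
  a_6 = -3·-53 + 0·14 + -2·0 + 1·3 = 162
  a_7 = -3·162 + 0·-53 + -2·14 + 1·0 = -514
  a_8 = -3·-514 + 0·162 + -2·-53 + 1·14 = 1662
  a_9 = -3·1662 + 0·-514 + -2·162 + 1·-53 = -5363
  a_10 = -3·-5363 + 0·1662 + -2·-514 + 1·162 = 17279
  a_11 = -3·17279 + 0·-5363 + -2·1662 + 1·-514 = -55675
  a_12 = -3·-55675 + 0·17279 + -2·-5363 + 1·1662 = 179413
  a_13 = -3·179413 + 0·-55675 + -2·17279 + 1·-5363 = -578160

-3,0,-2,1 ; -578160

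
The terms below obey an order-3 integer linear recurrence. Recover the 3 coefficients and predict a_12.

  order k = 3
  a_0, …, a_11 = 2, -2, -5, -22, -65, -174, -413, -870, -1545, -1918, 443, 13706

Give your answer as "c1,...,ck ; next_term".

4,-3,-4 ; 61167

  a_3 = 4·-5 + -3·-2 + -4·2 = -22
  a_4 = 4·-22 + -3·-5 + -4·-2 = -65
  a_5 = 4·-65 + -3·-22 + -4·-5 = -174
  a_6 = 4·-174 + -3·-65 + -4·-22 = -413
  a_7 = 4·-413 + -3·-174 + -4·-65 = -870
  a_8 = 4·-870 + -3·-413 + -4·-174 = -1545
  a_9 = 4·-1545 + -3·-870 + -4·-413 = -1918
  a_10 = 4·-1918 + -3·-1545 + -4·-870 = 443
  a_11 = 4·443 + -3·-1918 + -4·-1545 = 13706
  a_12 = 4·13706 + -3·443 + -4·-1918 = 61167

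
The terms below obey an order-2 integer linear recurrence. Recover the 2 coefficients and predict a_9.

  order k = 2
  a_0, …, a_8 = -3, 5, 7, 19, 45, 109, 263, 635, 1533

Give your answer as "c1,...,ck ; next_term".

2,1 ; 3701

  a_2 = 2·5 + 1·-3 = 7
  a_3 = 2·7 + 1·5 = 19
  a_4 = 2·19 + 1·7 = 45
  a_5 = 2·45 + 1·19 = 109
  a_6 = 2·109 + 1·45 = 263
  a_7 = 2·263 + 1·109 = 635
  a_8 = 2·635 + 1·263 = 1533
  a_9 = 2·1533 + 1·635 = 3701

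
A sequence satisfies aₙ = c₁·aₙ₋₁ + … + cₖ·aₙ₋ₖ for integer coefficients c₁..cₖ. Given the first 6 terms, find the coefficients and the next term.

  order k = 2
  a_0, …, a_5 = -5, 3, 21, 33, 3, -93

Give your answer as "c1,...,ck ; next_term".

  a_2 = 2·3 + -3·-5 = 21
  a_3 = 2·21 + -3·3 = 33
  a_4 = 2·33 + -3·21 = 3
  a_5 = 2·3 + -3·33 = -93
  a_6 = 2·-93 + -3·3 = -195

2,-3 ; -195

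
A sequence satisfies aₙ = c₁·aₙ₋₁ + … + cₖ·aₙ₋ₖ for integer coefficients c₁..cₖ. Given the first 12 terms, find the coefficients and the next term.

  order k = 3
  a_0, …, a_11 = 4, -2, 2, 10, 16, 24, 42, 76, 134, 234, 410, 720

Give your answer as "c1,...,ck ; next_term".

  a_3 = 2·2 + -1·-2 + 1·4 = 10
  a_4 = 2·10 + -1·2 + 1·-2 = 16
  a_5 = 2·16 + -1·10 + 1·2 = 24
  a_6 = 2·24 + -1·16 + 1·10 = 42
  a_7 = 2·42 + -1·24 + 1·16 = 76
  a_8 = 2·76 + -1·42 + 1·24 = 134
  a_9 = 2·134 + -1·76 + 1·42 = 234
  a_10 = 2·234 + -1·134 + 1·76 = 410
  a_11 = 2·410 + -1·234 + 1·134 = 720
  a_12 = 2·720 + -1·410 + 1·234 = 1264

2,-1,1 ; 1264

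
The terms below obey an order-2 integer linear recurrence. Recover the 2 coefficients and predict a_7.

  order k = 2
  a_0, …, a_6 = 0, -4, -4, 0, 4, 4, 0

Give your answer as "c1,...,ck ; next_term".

1,-1 ; -4

  a_2 = 1·-4 + -1·0 = -4
  a_3 = 1·-4 + -1·-4 = 0
  a_4 = 1·0 + -1·-4 = 4
  a_5 = 1·4 + -1·0 = 4
  a_6 = 1·4 + -1·4 = 0
  a_7 = 1·0 + -1·4 = -4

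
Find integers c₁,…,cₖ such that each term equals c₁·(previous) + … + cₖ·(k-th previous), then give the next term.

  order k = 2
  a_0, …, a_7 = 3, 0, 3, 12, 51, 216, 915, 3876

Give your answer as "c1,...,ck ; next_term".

  a_2 = 4·0 + 1·3 = 3
  a_3 = 4·3 + 1·0 = 12
  a_4 = 4·12 + 1·3 = 51
  a_5 = 4·51 + 1·12 = 216
  a_6 = 4·216 + 1·51 = 915
  a_7 = 4·915 + 1·216 = 3876
  a_8 = 4·3876 + 1·915 = 16419

4,1 ; 16419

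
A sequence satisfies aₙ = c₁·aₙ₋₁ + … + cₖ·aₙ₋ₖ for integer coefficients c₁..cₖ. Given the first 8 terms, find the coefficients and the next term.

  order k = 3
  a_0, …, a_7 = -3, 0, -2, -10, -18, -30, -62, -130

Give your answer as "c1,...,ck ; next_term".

2,-1,2 ; -258

  a_3 = 2·-2 + -1·0 + 2·-3 = -10
  a_4 = 2·-10 + -1·-2 + 2·0 = -18
  a_5 = 2·-18 + -1·-10 + 2·-2 = -30
  a_6 = 2·-30 + -1·-18 + 2·-10 = -62
  a_7 = 2·-62 + -1·-30 + 2·-18 = -130
  a_8 = 2·-130 + -1·-62 + 2·-30 = -258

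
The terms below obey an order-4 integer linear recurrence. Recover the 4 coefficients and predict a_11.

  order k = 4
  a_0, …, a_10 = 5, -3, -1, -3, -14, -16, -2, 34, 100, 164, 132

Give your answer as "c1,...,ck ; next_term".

  a_4 = 2·-3 + -2·-1 + 0·-3 + -2·5 = -14
  a_5 = 2·-14 + -2·-3 + 0·-1 + -2·-3 = -16
  a_6 = 2·-16 + -2·-14 + 0·-3 + -2·-1 = -2
  a_7 = 2·-2 + -2·-16 + 0·-14 + -2·-3 = 34
  a_8 = 2·34 + -2·-2 + 0·-16 + -2·-14 = 100
  a_9 = 2·100 + -2·34 + 0·-2 + -2·-16 = 164
  a_10 = 2·164 + -2·100 + 0·34 + -2·-2 = 132
  a_11 = 2·132 + -2·164 + 0·100 + -2·34 = -132

2,-2,0,-2 ; -132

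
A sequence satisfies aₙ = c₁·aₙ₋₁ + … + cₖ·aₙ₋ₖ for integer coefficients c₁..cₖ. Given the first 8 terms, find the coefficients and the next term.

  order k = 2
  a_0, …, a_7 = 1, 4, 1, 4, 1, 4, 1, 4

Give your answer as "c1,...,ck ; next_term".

  a_2 = 0·4 + 1·1 = 1
  a_3 = 0·1 + 1·4 = 4
  a_4 = 0·4 + 1·1 = 1
  a_5 = 0·1 + 1·4 = 4
  a_6 = 0·4 + 1·1 = 1
  a_7 = 0·1 + 1·4 = 4
  a_8 = 0·4 + 1·1 = 1

0,1 ; 1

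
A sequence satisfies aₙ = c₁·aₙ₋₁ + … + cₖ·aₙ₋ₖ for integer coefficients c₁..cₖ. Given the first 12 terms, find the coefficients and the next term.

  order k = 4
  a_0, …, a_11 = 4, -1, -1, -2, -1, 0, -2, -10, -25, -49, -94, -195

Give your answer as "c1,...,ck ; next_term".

  a_4 = 3·-2 + -3·-1 + 2·-1 + 1·4 = -1
  a_5 = 3·-1 + -3·-2 + 2·-1 + 1·-1 = 0
  a_6 = 3·0 + -3·-1 + 2·-2 + 1·-1 = -2
  a_7 = 3·-2 + -3·0 + 2·-1 + 1·-2 = -10
  a_8 = 3·-10 + -3·-2 + 2·0 + 1·-1 = -25
  a_9 = 3·-25 + -3·-10 + 2·-2 + 1·0 = -49
  a_10 = 3·-49 + -3·-25 + 2·-10 + 1·-2 = -94
  a_11 = 3·-94 + -3·-49 + 2·-25 + 1·-10 = -195
  a_12 = 3·-195 + -3·-94 + 2·-49 + 1·-25 = -426

3,-3,2,1 ; -426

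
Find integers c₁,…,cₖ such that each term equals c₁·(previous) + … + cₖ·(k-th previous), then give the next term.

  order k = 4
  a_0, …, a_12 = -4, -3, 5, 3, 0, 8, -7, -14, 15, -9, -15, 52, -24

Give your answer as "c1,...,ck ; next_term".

0,-1,1,-2 ; -49

  a_4 = 0·3 + -1·5 + 1·-3 + -2·-4 = 0
  a_5 = 0·0 + -1·3 + 1·5 + -2·-3 = 8
  a_6 = 0·8 + -1·0 + 1·3 + -2·5 = -7
  a_7 = 0·-7 + -1·8 + 1·0 + -2·3 = -14
  a_8 = 0·-14 + -1·-7 + 1·8 + -2·0 = 15
  a_9 = 0·15 + -1·-14 + 1·-7 + -2·8 = -9
  a_10 = 0·-9 + -1·15 + 1·-14 + -2·-7 = -15
  a_11 = 0·-15 + -1·-9 + 1·15 + -2·-14 = 52
  a_12 = 0·52 + -1·-15 + 1·-9 + -2·15 = -24
  a_13 = 0·-24 + -1·52 + 1·-15 + -2·-9 = -49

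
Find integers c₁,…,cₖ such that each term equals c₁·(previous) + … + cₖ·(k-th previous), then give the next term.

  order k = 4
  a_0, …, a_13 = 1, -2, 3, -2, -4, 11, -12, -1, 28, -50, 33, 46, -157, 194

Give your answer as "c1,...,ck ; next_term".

-1,-1,1,-1 ; -24

  a_4 = -1·-2 + -1·3 + 1·-2 + -1·1 = -4
  a_5 = -1·-4 + -1·-2 + 1·3 + -1·-2 = 11
  a_6 = -1·11 + -1·-4 + 1·-2 + -1·3 = -12
  a_7 = -1·-12 + -1·11 + 1·-4 + -1·-2 = -1
  a_8 = -1·-1 + -1·-12 + 1·11 + -1·-4 = 28
  a_9 = -1·28 + -1·-1 + 1·-12 + -1·11 = -50
  a_10 = -1·-50 + -1·28 + 1·-1 + -1·-12 = 33
  a_11 = -1·33 + -1·-50 + 1·28 + -1·-1 = 46
  a_12 = -1·46 + -1·33 + 1·-50 + -1·28 = -157
  a_13 = -1·-157 + -1·46 + 1·33 + -1·-50 = 194
  a_14 = -1·194 + -1·-157 + 1·46 + -1·33 = -24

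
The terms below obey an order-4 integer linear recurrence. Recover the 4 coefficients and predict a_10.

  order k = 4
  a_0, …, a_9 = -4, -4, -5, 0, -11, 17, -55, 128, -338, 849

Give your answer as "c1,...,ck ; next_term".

-1,3,-2,1 ; -2174

  a_4 = -1·0 + 3·-5 + -2·-4 + 1·-4 = -11
  a_5 = -1·-11 + 3·0 + -2·-5 + 1·-4 = 17
  a_6 = -1·17 + 3·-11 + -2·0 + 1·-5 = -55
  a_7 = -1·-55 + 3·17 + -2·-11 + 1·0 = 128
  a_8 = -1·128 + 3·-55 + -2·17 + 1·-11 = -338
  a_9 = -1·-338 + 3·128 + -2·-55 + 1·17 = 849
  a_10 = -1·849 + 3·-338 + -2·128 + 1·-55 = -2174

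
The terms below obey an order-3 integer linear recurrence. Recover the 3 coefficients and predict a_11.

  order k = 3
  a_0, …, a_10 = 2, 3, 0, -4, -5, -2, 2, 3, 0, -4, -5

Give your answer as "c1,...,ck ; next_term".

  a_3 = 2·0 + -2·3 + 1·2 = -4
  a_4 = 2·-4 + -2·0 + 1·3 = -5
  a_5 = 2·-5 + -2·-4 + 1·0 = -2
  a_6 = 2·-2 + -2·-5 + 1·-4 = 2
  a_7 = 2·2 + -2·-2 + 1·-5 = 3
  a_8 = 2·3 + -2·2 + 1·-2 = 0
  a_9 = 2·0 + -2·3 + 1·2 = -4
  a_10 = 2·-4 + -2·0 + 1·3 = -5
  a_11 = 2·-5 + -2·-4 + 1·0 = -2

2,-2,1 ; -2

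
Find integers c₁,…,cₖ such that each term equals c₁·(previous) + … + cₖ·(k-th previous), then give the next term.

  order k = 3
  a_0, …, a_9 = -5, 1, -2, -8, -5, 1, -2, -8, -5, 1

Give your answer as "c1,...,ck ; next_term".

1,-1,1 ; -2

  a_3 = 1·-2 + -1·1 + 1·-5 = -8
  a_4 = 1·-8 + -1·-2 + 1·1 = -5
  a_5 = 1·-5 + -1·-8 + 1·-2 = 1
  a_6 = 1·1 + -1·-5 + 1·-8 = -2
  a_7 = 1·-2 + -1·1 + 1·-5 = -8
  a_8 = 1·-8 + -1·-2 + 1·1 = -5
  a_9 = 1·-5 + -1·-8 + 1·-2 = 1
  a_10 = 1·1 + -1·-5 + 1·-8 = -2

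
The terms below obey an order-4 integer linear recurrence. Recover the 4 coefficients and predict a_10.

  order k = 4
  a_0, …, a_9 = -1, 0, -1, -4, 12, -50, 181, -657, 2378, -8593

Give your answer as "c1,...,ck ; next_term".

  a_4 = -3·-4 + 3·-1 + 2·0 + -3·-1 = 12
  a_5 = -3·12 + 3·-4 + 2·-1 + -3·0 = -50
  a_6 = -3·-50 + 3·12 + 2·-4 + -3·-1 = 181
  a_7 = -3·181 + 3·-50 + 2·12 + -3·-4 = -657
  a_8 = -3·-657 + 3·181 + 2·-50 + -3·12 = 2378
  a_9 = -3·2378 + 3·-657 + 2·181 + -3·-50 = -8593
  a_10 = -3·-8593 + 3·2378 + 2·-657 + -3·181 = 31056

-3,3,2,-3 ; 31056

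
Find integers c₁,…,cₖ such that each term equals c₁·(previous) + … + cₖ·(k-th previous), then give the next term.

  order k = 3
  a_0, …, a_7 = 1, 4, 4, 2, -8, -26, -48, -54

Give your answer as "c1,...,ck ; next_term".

  a_3 = 2·4 + -1·4 + -2·1 = 2
  a_4 = 2·2 + -1·4 + -2·4 = -8
  a_5 = 2·-8 + -1·2 + -2·4 = -26
  a_6 = 2·-26 + -1·-8 + -2·2 = -48
  a_7 = 2·-48 + -1·-26 + -2·-8 = -54
  a_8 = 2·-54 + -1·-48 + -2·-26 = -8

2,-1,-2 ; -8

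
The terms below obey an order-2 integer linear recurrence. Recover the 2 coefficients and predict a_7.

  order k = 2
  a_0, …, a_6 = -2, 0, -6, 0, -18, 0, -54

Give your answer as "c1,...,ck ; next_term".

0,3 ; 0

  a_2 = 0·0 + 3·-2 = -6
  a_3 = 0·-6 + 3·0 = 0
  a_4 = 0·0 + 3·-6 = -18
  a_5 = 0·-18 + 3·0 = 0
  a_6 = 0·0 + 3·-18 = -54
  a_7 = 0·-54 + 3·0 = 0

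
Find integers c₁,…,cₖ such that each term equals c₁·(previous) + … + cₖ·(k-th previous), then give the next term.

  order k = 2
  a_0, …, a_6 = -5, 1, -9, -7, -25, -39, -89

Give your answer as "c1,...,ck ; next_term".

  a_2 = 1·1 + 2·-5 = -9
  a_3 = 1·-9 + 2·1 = -7
  a_4 = 1·-7 + 2·-9 = -25
  a_5 = 1·-25 + 2·-7 = -39
  a_6 = 1·-39 + 2·-25 = -89
  a_7 = 1·-89 + 2·-39 = -167

1,2 ; -167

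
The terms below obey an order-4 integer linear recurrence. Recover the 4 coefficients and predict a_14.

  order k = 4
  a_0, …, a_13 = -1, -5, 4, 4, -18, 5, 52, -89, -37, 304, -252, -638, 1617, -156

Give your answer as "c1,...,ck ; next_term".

  a_4 = -2·4 + -3·4 + -1·-5 + 3·-1 = -18
  a_5 = -2·-18 + -3·4 + -1·4 + 3·-5 = 5
  a_6 = -2·5 + -3·-18 + -1·4 + 3·4 = 52
  a_7 = -2·52 + -3·5 + -1·-18 + 3·4 = -89
  a_8 = -2·-89 + -3·52 + -1·5 + 3·-18 = -37
  a_9 = -2·-37 + -3·-89 + -1·52 + 3·5 = 304
  a_10 = -2·304 + -3·-37 + -1·-89 + 3·52 = -252
  a_11 = -2·-252 + -3·304 + -1·-37 + 3·-89 = -638
  a_12 = -2·-638 + -3·-252 + -1·304 + 3·-37 = 1617
  a_13 = -2·1617 + -3·-638 + -1·-252 + 3·304 = -156
  a_14 = -2·-156 + -3·1617 + -1·-638 + 3·-252 = -4657

-2,-3,-1,3 ; -4657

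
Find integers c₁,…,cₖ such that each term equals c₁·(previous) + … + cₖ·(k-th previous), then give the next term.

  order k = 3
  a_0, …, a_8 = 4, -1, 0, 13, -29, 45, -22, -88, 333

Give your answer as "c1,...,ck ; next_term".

  a_3 = -2·0 + -1·-1 + 3·4 = 13
  a_4 = -2·13 + -1·0 + 3·-1 = -29
  a_5 = -2·-29 + -1·13 + 3·0 = 45
  a_6 = -2·45 + -1·-29 + 3·13 = -22
  a_7 = -2·-22 + -1·45 + 3·-29 = -88
  a_8 = -2·-88 + -1·-22 + 3·45 = 333
  a_9 = -2·333 + -1·-88 + 3·-22 = -644

-2,-1,3 ; -644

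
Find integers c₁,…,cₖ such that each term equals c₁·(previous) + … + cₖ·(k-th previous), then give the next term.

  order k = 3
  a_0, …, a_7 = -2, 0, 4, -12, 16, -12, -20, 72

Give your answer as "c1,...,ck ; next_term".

  a_3 = -1·4 + 1·0 + 4·-2 = -12
  a_4 = -1·-12 + 1·4 + 4·0 = 16
  a_5 = -1·16 + 1·-12 + 4·4 = -12
  a_6 = -1·-12 + 1·16 + 4·-12 = -20
  a_7 = -1·-20 + 1·-12 + 4·16 = 72
  a_8 = -1·72 + 1·-20 + 4·-12 = -140

-1,1,4 ; -140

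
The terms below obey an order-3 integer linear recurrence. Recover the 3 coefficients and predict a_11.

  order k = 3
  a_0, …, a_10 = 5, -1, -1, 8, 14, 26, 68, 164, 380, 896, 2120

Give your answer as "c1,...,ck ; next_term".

  a_3 = 2·-1 + 0·-1 + 2·5 = 8
  a_4 = 2·8 + 0·-1 + 2·-1 = 14
  a_5 = 2·14 + 0·8 + 2·-1 = 26
  a_6 = 2·26 + 0·14 + 2·8 = 68
  a_7 = 2·68 + 0·26 + 2·14 = 164
  a_8 = 2·164 + 0·68 + 2·26 = 380
  a_9 = 2·380 + 0·164 + 2·68 = 896
  a_10 = 2·896 + 0·380 + 2·164 = 2120
  a_11 = 2·2120 + 0·896 + 2·380 = 5000

2,0,2 ; 5000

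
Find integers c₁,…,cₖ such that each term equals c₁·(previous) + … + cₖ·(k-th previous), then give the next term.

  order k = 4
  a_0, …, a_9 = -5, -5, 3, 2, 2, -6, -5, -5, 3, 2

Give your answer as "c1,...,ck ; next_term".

1,0,-1,1 ; 2

  a_4 = 1·2 + 0·3 + -1·-5 + 1·-5 = 2
  a_5 = 1·2 + 0·2 + -1·3 + 1·-5 = -6
  a_6 = 1·-6 + 0·2 + -1·2 + 1·3 = -5
  a_7 = 1·-5 + 0·-6 + -1·2 + 1·2 = -5
  a_8 = 1·-5 + 0·-5 + -1·-6 + 1·2 = 3
  a_9 = 1·3 + 0·-5 + -1·-5 + 1·-6 = 2
  a_10 = 1·2 + 0·3 + -1·-5 + 1·-5 = 2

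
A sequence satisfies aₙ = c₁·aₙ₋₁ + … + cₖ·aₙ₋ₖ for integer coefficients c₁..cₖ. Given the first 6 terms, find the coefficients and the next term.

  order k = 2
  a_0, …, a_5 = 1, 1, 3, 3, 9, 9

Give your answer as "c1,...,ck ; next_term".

0,3 ; 27

  a_2 = 0·1 + 3·1 = 3
  a_3 = 0·3 + 3·1 = 3
  a_4 = 0·3 + 3·3 = 9
  a_5 = 0·9 + 3·3 = 9
  a_6 = 0·9 + 3·9 = 27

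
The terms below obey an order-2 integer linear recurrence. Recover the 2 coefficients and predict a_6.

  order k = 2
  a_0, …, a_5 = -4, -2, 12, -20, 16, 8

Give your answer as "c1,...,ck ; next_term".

  a_2 = -2·-2 + -2·-4 = 12
  a_3 = -2·12 + -2·-2 = -20
  a_4 = -2·-20 + -2·12 = 16
  a_5 = -2·16 + -2·-20 = 8
  a_6 = -2·8 + -2·16 = -48

-2,-2 ; -48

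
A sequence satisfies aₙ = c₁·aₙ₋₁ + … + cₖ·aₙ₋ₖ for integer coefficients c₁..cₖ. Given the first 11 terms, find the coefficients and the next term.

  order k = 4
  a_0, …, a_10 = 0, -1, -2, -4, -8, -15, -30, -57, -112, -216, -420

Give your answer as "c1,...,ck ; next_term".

  a_4 = 0·-4 + 3·-2 + 2·-1 + -1·0 = -8
  a_5 = 0·-8 + 3·-4 + 2·-2 + -1·-1 = -15
  a_6 = 0·-15 + 3·-8 + 2·-4 + -1·-2 = -30
  a_7 = 0·-30 + 3·-15 + 2·-8 + -1·-4 = -57
  a_8 = 0·-57 + 3·-30 + 2·-15 + -1·-8 = -112
  a_9 = 0·-112 + 3·-57 + 2·-30 + -1·-15 = -216
  a_10 = 0·-216 + 3·-112 + 2·-57 + -1·-30 = -420
  a_11 = 0·-420 + 3·-216 + 2·-112 + -1·-57 = -815

0,3,2,-1 ; -815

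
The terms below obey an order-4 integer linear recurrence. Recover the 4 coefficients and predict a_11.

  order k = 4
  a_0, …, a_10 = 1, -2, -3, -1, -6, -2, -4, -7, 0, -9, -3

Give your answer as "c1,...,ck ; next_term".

  a_4 = 0·-1 + 1·-3 + 1·-2 + -1·1 = -6
  a_5 = 0·-6 + 1·-1 + 1·-3 + -1·-2 = -2
  a_6 = 0·-2 + 1·-6 + 1·-1 + -1·-3 = -4
  a_7 = 0·-4 + 1·-2 + 1·-6 + -1·-1 = -7
  a_8 = 0·-7 + 1·-4 + 1·-2 + -1·-6 = 0
  a_9 = 0·0 + 1·-7 + 1·-4 + -1·-2 = -9
  a_10 = 0·-9 + 1·0 + 1·-7 + -1·-4 = -3
  a_11 = 0·-3 + 1·-9 + 1·0 + -1·-7 = -2

0,1,1,-1 ; -2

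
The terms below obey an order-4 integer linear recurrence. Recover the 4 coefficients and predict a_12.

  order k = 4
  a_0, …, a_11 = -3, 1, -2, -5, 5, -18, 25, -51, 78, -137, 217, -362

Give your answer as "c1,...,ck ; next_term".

  a_4 = -1·-5 + 2·-2 + 1·1 + -1·-3 = 5
  a_5 = -1·5 + 2·-5 + 1·-2 + -1·1 = -18
  a_6 = -1·-18 + 2·5 + 1·-5 + -1·-2 = 25
  a_7 = -1·25 + 2·-18 + 1·5 + -1·-5 = -51
  a_8 = -1·-51 + 2·25 + 1·-18 + -1·5 = 78
  a_9 = -1·78 + 2·-51 + 1·25 + -1·-18 = -137
  a_10 = -1·-137 + 2·78 + 1·-51 + -1·25 = 217
  a_11 = -1·217 + 2·-137 + 1·78 + -1·-51 = -362
  a_12 = -1·-362 + 2·217 + 1·-137 + -1·78 = 581

-1,2,1,-1 ; 581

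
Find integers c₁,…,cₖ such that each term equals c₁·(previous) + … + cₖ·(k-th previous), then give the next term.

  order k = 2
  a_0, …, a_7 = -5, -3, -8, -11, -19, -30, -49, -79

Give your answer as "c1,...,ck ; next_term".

1,1 ; -128

  a_2 = 1·-3 + 1·-5 = -8
  a_3 = 1·-8 + 1·-3 = -11
  a_4 = 1·-11 + 1·-8 = -19
  a_5 = 1·-19 + 1·-11 = -30
  a_6 = 1·-30 + 1·-19 = -49
  a_7 = 1·-49 + 1·-30 = -79
  a_8 = 1·-79 + 1·-49 = -128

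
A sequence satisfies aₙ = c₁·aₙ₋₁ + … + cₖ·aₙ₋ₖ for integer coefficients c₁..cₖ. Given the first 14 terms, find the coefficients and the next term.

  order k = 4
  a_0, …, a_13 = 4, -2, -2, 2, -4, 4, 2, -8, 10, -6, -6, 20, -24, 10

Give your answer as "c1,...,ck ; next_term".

  a_4 = -1·2 + -1·-2 + 0·-2 + -1·4 = -4
  a_5 = -1·-4 + -1·2 + 0·-2 + -1·-2 = 4
  a_6 = -1·4 + -1·-4 + 0·2 + -1·-2 = 2
  a_7 = -1·2 + -1·4 + 0·-4 + -1·2 = -8
  a_8 = -1·-8 + -1·2 + 0·4 + -1·-4 = 10
  a_9 = -1·10 + -1·-8 + 0·2 + -1·4 = -6
  a_10 = -1·-6 + -1·10 + 0·-8 + -1·2 = -6
  a_11 = -1·-6 + -1·-6 + 0·10 + -1·-8 = 20
  a_12 = -1·20 + -1·-6 + 0·-6 + -1·10 = -24
  a_13 = -1·-24 + -1·20 + 0·-6 + -1·-6 = 10
  a_14 = -1·10 + -1·-24 + 0·20 + -1·-6 = 20

-1,-1,0,-1 ; 20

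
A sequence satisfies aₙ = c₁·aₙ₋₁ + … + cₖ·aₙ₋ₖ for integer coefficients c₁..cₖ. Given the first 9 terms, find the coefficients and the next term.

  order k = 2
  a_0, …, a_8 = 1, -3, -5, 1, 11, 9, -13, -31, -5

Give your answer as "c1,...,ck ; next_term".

1,-2 ; 57

  a_2 = 1·-3 + -2·1 = -5
  a_3 = 1·-5 + -2·-3 = 1
  a_4 = 1·1 + -2·-5 = 11
  a_5 = 1·11 + -2·1 = 9
  a_6 = 1·9 + -2·11 = -13
  a_7 = 1·-13 + -2·9 = -31
  a_8 = 1·-31 + -2·-13 = -5
  a_9 = 1·-5 + -2·-31 = 57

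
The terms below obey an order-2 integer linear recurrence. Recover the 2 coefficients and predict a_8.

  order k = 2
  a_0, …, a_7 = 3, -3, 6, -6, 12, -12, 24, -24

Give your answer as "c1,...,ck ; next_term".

  a_2 = 0·-3 + 2·3 = 6
  a_3 = 0·6 + 2·-3 = -6
  a_4 = 0·-6 + 2·6 = 12
  a_5 = 0·12 + 2·-6 = -12
  a_6 = 0·-12 + 2·12 = 24
  a_7 = 0·24 + 2·-12 = -24
  a_8 = 0·-24 + 2·24 = 48

0,2 ; 48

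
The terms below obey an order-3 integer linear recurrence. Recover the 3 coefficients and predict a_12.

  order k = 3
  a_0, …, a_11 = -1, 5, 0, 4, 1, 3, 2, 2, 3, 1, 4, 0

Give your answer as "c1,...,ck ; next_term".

-1,1,1 ; 5

  a_3 = -1·0 + 1·5 + 1·-1 = 4
  a_4 = -1·4 + 1·0 + 1·5 = 1
  a_5 = -1·1 + 1·4 + 1·0 = 3
  a_6 = -1·3 + 1·1 + 1·4 = 2
  a_7 = -1·2 + 1·3 + 1·1 = 2
  a_8 = -1·2 + 1·2 + 1·3 = 3
  a_9 = -1·3 + 1·2 + 1·2 = 1
  a_10 = -1·1 + 1·3 + 1·2 = 4
  a_11 = -1·4 + 1·1 + 1·3 = 0
  a_12 = -1·0 + 1·4 + 1·1 = 5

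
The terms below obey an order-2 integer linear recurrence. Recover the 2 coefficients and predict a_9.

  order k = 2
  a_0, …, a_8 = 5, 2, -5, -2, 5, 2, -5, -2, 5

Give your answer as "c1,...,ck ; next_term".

  a_2 = 0·2 + -1·5 = -5
  a_3 = 0·-5 + -1·2 = -2
  a_4 = 0·-2 + -1·-5 = 5
  a_5 = 0·5 + -1·-2 = 2
  a_6 = 0·2 + -1·5 = -5
  a_7 = 0·-5 + -1·2 = -2
  a_8 = 0·-2 + -1·-5 = 5
  a_9 = 0·5 + -1·-2 = 2

0,-1 ; 2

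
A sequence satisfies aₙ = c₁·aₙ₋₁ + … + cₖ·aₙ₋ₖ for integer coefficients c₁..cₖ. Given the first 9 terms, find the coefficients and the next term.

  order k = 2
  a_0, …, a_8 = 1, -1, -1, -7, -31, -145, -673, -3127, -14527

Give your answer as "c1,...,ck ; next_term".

  a_2 = 4·-1 + 3·1 = -1
  a_3 = 4·-1 + 3·-1 = -7
  a_4 = 4·-7 + 3·-1 = -31
  a_5 = 4·-31 + 3·-7 = -145
  a_6 = 4·-145 + 3·-31 = -673
  a_7 = 4·-673 + 3·-145 = -3127
  a_8 = 4·-3127 + 3·-673 = -14527
  a_9 = 4·-14527 + 3·-3127 = -67489

4,3 ; -67489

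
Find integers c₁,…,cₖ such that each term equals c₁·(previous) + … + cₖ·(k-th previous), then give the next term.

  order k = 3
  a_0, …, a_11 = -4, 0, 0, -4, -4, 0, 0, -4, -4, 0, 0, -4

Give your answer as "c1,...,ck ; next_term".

1,-1,1 ; -4

  a_3 = 1·0 + -1·0 + 1·-4 = -4
  a_4 = 1·-4 + -1·0 + 1·0 = -4
  a_5 = 1·-4 + -1·-4 + 1·0 = 0
  a_6 = 1·0 + -1·-4 + 1·-4 = 0
  a_7 = 1·0 + -1·0 + 1·-4 = -4
  a_8 = 1·-4 + -1·0 + 1·0 = -4
  a_9 = 1·-4 + -1·-4 + 1·0 = 0
  a_10 = 1·0 + -1·-4 + 1·-4 = 0
  a_11 = 1·0 + -1·0 + 1·-4 = -4
  a_12 = 1·-4 + -1·0 + 1·0 = -4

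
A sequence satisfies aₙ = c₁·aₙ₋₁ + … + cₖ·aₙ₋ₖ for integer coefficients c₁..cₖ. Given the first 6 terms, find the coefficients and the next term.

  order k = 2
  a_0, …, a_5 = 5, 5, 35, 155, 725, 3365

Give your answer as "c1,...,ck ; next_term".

4,3 ; 15635

  a_2 = 4·5 + 3·5 = 35
  a_3 = 4·35 + 3·5 = 155
  a_4 = 4·155 + 3·35 = 725
  a_5 = 4·725 + 3·155 = 3365
  a_6 = 4·3365 + 3·725 = 15635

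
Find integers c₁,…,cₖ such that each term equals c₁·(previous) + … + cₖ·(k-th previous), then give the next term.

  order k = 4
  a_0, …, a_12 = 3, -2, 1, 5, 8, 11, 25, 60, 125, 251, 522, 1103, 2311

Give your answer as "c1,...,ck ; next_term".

2,-1,2,1 ; 4814

  a_4 = 2·5 + -1·1 + 2·-2 + 1·3 = 8
  a_5 = 2·8 + -1·5 + 2·1 + 1·-2 = 11
  a_6 = 2·11 + -1·8 + 2·5 + 1·1 = 25
  a_7 = 2·25 + -1·11 + 2·8 + 1·5 = 60
  a_8 = 2·60 + -1·25 + 2·11 + 1·8 = 125
  a_9 = 2·125 + -1·60 + 2·25 + 1·11 = 251
  a_10 = 2·251 + -1·125 + 2·60 + 1·25 = 522
  a_11 = 2·522 + -1·251 + 2·125 + 1·60 = 1103
  a_12 = 2·1103 + -1·522 + 2·251 + 1·125 = 2311
  a_13 = 2·2311 + -1·1103 + 2·522 + 1·251 = 4814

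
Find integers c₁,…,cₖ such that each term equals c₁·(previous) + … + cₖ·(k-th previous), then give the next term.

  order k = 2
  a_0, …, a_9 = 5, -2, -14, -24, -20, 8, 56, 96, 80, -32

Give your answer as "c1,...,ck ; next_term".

  a_2 = 2·-2 + -2·5 = -14
  a_3 = 2·-14 + -2·-2 = -24
  a_4 = 2·-24 + -2·-14 = -20
  a_5 = 2·-20 + -2·-24 = 8
  a_6 = 2·8 + -2·-20 = 56
  a_7 = 2·56 + -2·8 = 96
  a_8 = 2·96 + -2·56 = 80
  a_9 = 2·80 + -2·96 = -32
  a_10 = 2·-32 + -2·80 = -224

2,-2 ; -224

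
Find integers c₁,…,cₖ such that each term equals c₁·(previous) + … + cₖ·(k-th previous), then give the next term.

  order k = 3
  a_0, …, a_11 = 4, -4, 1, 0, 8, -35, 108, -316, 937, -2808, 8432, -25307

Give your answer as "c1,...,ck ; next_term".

-4,-4,-3 ; 75924

  a_3 = -4·1 + -4·-4 + -3·4 = 0
  a_4 = -4·0 + -4·1 + -3·-4 = 8
  a_5 = -4·8 + -4·0 + -3·1 = -35
  a_6 = -4·-35 + -4·8 + -3·0 = 108
  a_7 = -4·108 + -4·-35 + -3·8 = -316
  a_8 = -4·-316 + -4·108 + -3·-35 = 937
  a_9 = -4·937 + -4·-316 + -3·108 = -2808
  a_10 = -4·-2808 + -4·937 + -3·-316 = 8432
  a_11 = -4·8432 + -4·-2808 + -3·937 = -25307
  a_12 = -4·-25307 + -4·8432 + -3·-2808 = 75924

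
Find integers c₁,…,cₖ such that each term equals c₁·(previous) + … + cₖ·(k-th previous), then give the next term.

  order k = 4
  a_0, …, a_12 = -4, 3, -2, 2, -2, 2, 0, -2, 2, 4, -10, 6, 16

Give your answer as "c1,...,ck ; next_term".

-1,-1,2,2 ; -34

  a_4 = -1·2 + -1·-2 + 2·3 + 2·-4 = -2
  a_5 = -1·-2 + -1·2 + 2·-2 + 2·3 = 2
  a_6 = -1·2 + -1·-2 + 2·2 + 2·-2 = 0
  a_7 = -1·0 + -1·2 + 2·-2 + 2·2 = -2
  a_8 = -1·-2 + -1·0 + 2·2 + 2·-2 = 2
  a_9 = -1·2 + -1·-2 + 2·0 + 2·2 = 4
  a_10 = -1·4 + -1·2 + 2·-2 + 2·0 = -10
  a_11 = -1·-10 + -1·4 + 2·2 + 2·-2 = 6
  a_12 = -1·6 + -1·-10 + 2·4 + 2·2 = 16
  a_13 = -1·16 + -1·6 + 2·-10 + 2·4 = -34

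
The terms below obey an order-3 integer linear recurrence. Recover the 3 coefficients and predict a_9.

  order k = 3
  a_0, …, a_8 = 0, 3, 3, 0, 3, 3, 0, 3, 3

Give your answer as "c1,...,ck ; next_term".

0,0,1 ; 0

  a_3 = 0·3 + 0·3 + 1·0 = 0
  a_4 = 0·0 + 0·3 + 1·3 = 3
  a_5 = 0·3 + 0·0 + 1·3 = 3
  a_6 = 0·3 + 0·3 + 1·0 = 0
  a_7 = 0·0 + 0·3 + 1·3 = 3
  a_8 = 0·3 + 0·0 + 1·3 = 3
  a_9 = 0·3 + 0·3 + 1·0 = 0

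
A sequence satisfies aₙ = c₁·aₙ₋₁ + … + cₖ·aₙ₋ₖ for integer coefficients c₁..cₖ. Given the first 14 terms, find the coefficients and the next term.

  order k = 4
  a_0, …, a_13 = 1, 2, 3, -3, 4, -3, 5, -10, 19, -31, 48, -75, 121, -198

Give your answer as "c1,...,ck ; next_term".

-2,-1,0,1 ; 323

  a_4 = -2·-3 + -1·3 + 0·2 + 1·1 = 4
  a_5 = -2·4 + -1·-3 + 0·3 + 1·2 = -3
  a_6 = -2·-3 + -1·4 + 0·-3 + 1·3 = 5
  a_7 = -2·5 + -1·-3 + 0·4 + 1·-3 = -10
  a_8 = -2·-10 + -1·5 + 0·-3 + 1·4 = 19
  a_9 = -2·19 + -1·-10 + 0·5 + 1·-3 = -31
  a_10 = -2·-31 + -1·19 + 0·-10 + 1·5 = 48
  a_11 = -2·48 + -1·-31 + 0·19 + 1·-10 = -75
  a_12 = -2·-75 + -1·48 + 0·-31 + 1·19 = 121
  a_13 = -2·121 + -1·-75 + 0·48 + 1·-31 = -198
  a_14 = -2·-198 + -1·121 + 0·-75 + 1·48 = 323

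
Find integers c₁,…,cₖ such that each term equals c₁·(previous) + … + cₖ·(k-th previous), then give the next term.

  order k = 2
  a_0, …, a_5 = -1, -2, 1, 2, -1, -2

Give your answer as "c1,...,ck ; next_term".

0,-1 ; 1

  a_2 = 0·-2 + -1·-1 = 1
  a_3 = 0·1 + -1·-2 = 2
  a_4 = 0·2 + -1·1 = -1
  a_5 = 0·-1 + -1·2 = -2
  a_6 = 0·-2 + -1·-1 = 1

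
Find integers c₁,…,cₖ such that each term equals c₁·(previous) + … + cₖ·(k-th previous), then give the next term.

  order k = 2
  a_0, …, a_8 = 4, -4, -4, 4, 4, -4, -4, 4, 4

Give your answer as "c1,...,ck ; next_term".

0,-1 ; -4

  a_2 = 0·-4 + -1·4 = -4
  a_3 = 0·-4 + -1·-4 = 4
  a_4 = 0·4 + -1·-4 = 4
  a_5 = 0·4 + -1·4 = -4
  a_6 = 0·-4 + -1·4 = -4
  a_7 = 0·-4 + -1·-4 = 4
  a_8 = 0·4 + -1·-4 = 4
  a_9 = 0·4 + -1·4 = -4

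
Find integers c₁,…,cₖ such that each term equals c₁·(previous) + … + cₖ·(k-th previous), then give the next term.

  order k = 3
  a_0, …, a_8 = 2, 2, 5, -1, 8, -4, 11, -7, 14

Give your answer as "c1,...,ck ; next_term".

  a_3 = -1·5 + 1·2 + 1·2 = -1
  a_4 = -1·-1 + 1·5 + 1·2 = 8
  a_5 = -1·8 + 1·-1 + 1·5 = -4
  a_6 = -1·-4 + 1·8 + 1·-1 = 11
  a_7 = -1·11 + 1·-4 + 1·8 = -7
  a_8 = -1·-7 + 1·11 + 1·-4 = 14
  a_9 = -1·14 + 1·-7 + 1·11 = -10

-1,1,1 ; -10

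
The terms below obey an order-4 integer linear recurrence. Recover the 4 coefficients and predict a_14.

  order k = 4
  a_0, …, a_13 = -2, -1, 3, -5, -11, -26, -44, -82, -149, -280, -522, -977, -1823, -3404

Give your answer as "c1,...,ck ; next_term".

2,0,-1,1 ; -6353

  a_4 = 2·-5 + 0·3 + -1·-1 + 1·-2 = -11
  a_5 = 2·-11 + 0·-5 + -1·3 + 1·-1 = -26
  a_6 = 2·-26 + 0·-11 + -1·-5 + 1·3 = -44
  a_7 = 2·-44 + 0·-26 + -1·-11 + 1·-5 = -82
  a_8 = 2·-82 + 0·-44 + -1·-26 + 1·-11 = -149
  a_9 = 2·-149 + 0·-82 + -1·-44 + 1·-26 = -280
  a_10 = 2·-280 + 0·-149 + -1·-82 + 1·-44 = -522
  a_11 = 2·-522 + 0·-280 + -1·-149 + 1·-82 = -977
  a_12 = 2·-977 + 0·-522 + -1·-280 + 1·-149 = -1823
  a_13 = 2·-1823 + 0·-977 + -1·-522 + 1·-280 = -3404
  a_14 = 2·-3404 + 0·-1823 + -1·-977 + 1·-522 = -6353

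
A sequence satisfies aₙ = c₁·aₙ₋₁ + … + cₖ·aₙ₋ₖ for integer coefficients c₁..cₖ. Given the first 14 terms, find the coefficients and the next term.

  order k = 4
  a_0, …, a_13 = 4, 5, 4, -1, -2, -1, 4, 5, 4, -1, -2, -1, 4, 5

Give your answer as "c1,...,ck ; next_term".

  a_4 = 1·-1 + 0·4 + -1·5 + 1·4 = -2
  a_5 = 1·-2 + 0·-1 + -1·4 + 1·5 = -1
  a_6 = 1·-1 + 0·-2 + -1·-1 + 1·4 = 4
  a_7 = 1·4 + 0·-1 + -1·-2 + 1·-1 = 5
  a_8 = 1·5 + 0·4 + -1·-1 + 1·-2 = 4
  a_9 = 1·4 + 0·5 + -1·4 + 1·-1 = -1
  a_10 = 1·-1 + 0·4 + -1·5 + 1·4 = -2
  a_11 = 1·-2 + 0·-1 + -1·4 + 1·5 = -1
  a_12 = 1·-1 + 0·-2 + -1·-1 + 1·4 = 4
  a_13 = 1·4 + 0·-1 + -1·-2 + 1·-1 = 5
  a_14 = 1·5 + 0·4 + -1·-1 + 1·-2 = 4

1,0,-1,1 ; 4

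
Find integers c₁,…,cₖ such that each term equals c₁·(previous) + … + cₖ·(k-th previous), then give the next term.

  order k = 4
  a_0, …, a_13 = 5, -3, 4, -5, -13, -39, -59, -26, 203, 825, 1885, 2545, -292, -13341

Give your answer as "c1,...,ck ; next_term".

3,-3,-3,1 ; -44897

  a_4 = 3·-5 + -3·4 + -3·-3 + 1·5 = -13
  a_5 = 3·-13 + -3·-5 + -3·4 + 1·-3 = -39
  a_6 = 3·-39 + -3·-13 + -3·-5 + 1·4 = -59
  a_7 = 3·-59 + -3·-39 + -3·-13 + 1·-5 = -26
  a_8 = 3·-26 + -3·-59 + -3·-39 + 1·-13 = 203
  a_9 = 3·203 + -3·-26 + -3·-59 + 1·-39 = 825
  a_10 = 3·825 + -3·203 + -3·-26 + 1·-59 = 1885
  a_11 = 3·1885 + -3·825 + -3·203 + 1·-26 = 2545
  a_12 = 3·2545 + -3·1885 + -3·825 + 1·203 = -292
  a_13 = 3·-292 + -3·2545 + -3·1885 + 1·825 = -13341
  a_14 = 3·-13341 + -3·-292 + -3·2545 + 1·1885 = -44897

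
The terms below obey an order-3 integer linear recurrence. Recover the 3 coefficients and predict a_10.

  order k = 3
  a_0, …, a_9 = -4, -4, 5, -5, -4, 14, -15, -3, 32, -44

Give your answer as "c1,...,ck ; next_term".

  a_3 = -1·5 + -1·-4 + 1·-4 = -5
  a_4 = -1·-5 + -1·5 + 1·-4 = -4
  a_5 = -1·-4 + -1·-5 + 1·5 = 14
  a_6 = -1·14 + -1·-4 + 1·-5 = -15
  a_7 = -1·-15 + -1·14 + 1·-4 = -3
  a_8 = -1·-3 + -1·-15 + 1·14 = 32
  a_9 = -1·32 + -1·-3 + 1·-15 = -44
  a_10 = -1·-44 + -1·32 + 1·-3 = 9

-1,-1,1 ; 9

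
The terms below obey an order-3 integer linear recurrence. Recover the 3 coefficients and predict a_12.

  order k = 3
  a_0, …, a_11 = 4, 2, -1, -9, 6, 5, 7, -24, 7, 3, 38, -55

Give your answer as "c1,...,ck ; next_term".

  a_3 = -1·-1 + -1·2 + -2·4 = -9
  a_4 = -1·-9 + -1·-1 + -2·2 = 6
  a_5 = -1·6 + -1·-9 + -2·-1 = 5
  a_6 = -1·5 + -1·6 + -2·-9 = 7
  a_7 = -1·7 + -1·5 + -2·6 = -24
  a_8 = -1·-24 + -1·7 + -2·5 = 7
  a_9 = -1·7 + -1·-24 + -2·7 = 3
  a_10 = -1·3 + -1·7 + -2·-24 = 38
  a_11 = -1·38 + -1·3 + -2·7 = -55
  a_12 = -1·-55 + -1·38 + -2·3 = 11

-1,-1,-2 ; 11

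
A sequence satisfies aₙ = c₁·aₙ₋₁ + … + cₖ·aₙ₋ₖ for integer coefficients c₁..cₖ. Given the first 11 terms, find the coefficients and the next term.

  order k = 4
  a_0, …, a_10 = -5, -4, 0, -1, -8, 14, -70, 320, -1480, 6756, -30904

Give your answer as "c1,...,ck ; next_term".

-4,2,-2,4 ; 141368

  a_4 = -4·-1 + 2·0 + -2·-4 + 4·-5 = -8
  a_5 = -4·-8 + 2·-1 + -2·0 + 4·-4 = 14
  a_6 = -4·14 + 2·-8 + -2·-1 + 4·0 = -70
  a_7 = -4·-70 + 2·14 + -2·-8 + 4·-1 = 320
  a_8 = -4·320 + 2·-70 + -2·14 + 4·-8 = -1480
  a_9 = -4·-1480 + 2·320 + -2·-70 + 4·14 = 6756
  a_10 = -4·6756 + 2·-1480 + -2·320 + 4·-70 = -30904
  a_11 = -4·-30904 + 2·6756 + -2·-1480 + 4·320 = 141368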